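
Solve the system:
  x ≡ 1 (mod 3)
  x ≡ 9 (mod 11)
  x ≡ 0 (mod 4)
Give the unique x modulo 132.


Moduli 3, 11, 4 are pairwise coprime; by CRT there is a unique solution modulo M = 3 · 11 · 4 = 132.
Solve pairwise, accumulating the modulus:
  Start with x ≡ 1 (mod 3).
  Combine with x ≡ 9 (mod 11): since gcd(3, 11) = 1, we get a unique residue mod 33.
    Write x = 1 + 3·t and substitute into x ≡ 9 (mod 11): 3·t ≡ 9 − 1 = 8 (mod 11).
    The inverse of 3 mod 11 is 4 (since 3·4 = 12 = 1·11 + 1), so t ≡ 4·8 = 32 ≡ 10 (mod 11).
    Then x = 1 + 3·10 = 31, valid modulo lcm(3, 11) = 33: x ≡ 31 (mod 33).
  Combine with x ≡ 0 (mod 4): since gcd(33, 4) = 1, we get a unique residue mod 132.
    Write x = 31 + 33·t and substitute into x ≡ 0 (mod 4): 33·t ≡ 0 − 31 = -31 (mod 4).
    Reduce coefficients mod 4: 1·t ≡ 1 (mod 4).
    So t ≡ 1 (mod 4).
    Then x = 31 + 33·1 = 64, valid modulo lcm(33, 4) = 132: x ≡ 64 (mod 132).
Verify: 64 mod 3 = 1 ✓, 64 mod 11 = 9 ✓, 64 mod 4 = 0 ✓.

x ≡ 64 (mod 132).


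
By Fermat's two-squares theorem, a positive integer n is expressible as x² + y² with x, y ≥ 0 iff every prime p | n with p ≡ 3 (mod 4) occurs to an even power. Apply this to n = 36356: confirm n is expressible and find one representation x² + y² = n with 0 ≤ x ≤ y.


Step 1: Factor n = 36356 = 2^2 · 61 · 149.
Step 2: Check the mod-4 condition on each prime factor: 2 = 2 (special); 61 ≡ 1 (mod 4), exponent 1; 149 ≡ 1 (mod 4), exponent 1.
All primes ≡ 3 (mod 4) appear to even exponent (or don't appear), so by the two-squares theorem n IS expressible as a sum of two squares.
Step 3: Build a representation. Group n = k² · m with k = 2 and m = 61 · 149 = 9089 (a product of primes ≡ 1 (mod 4)); a representation of m scales to one of n via (k·x)² + (k·y)² = k²(x² + y²). Each prime p ≡ 1 (mod 4) is itself a sum of two squares; find a² by testing p − a² for a perfect square:
  61: 61 − 1² = 60, 61 − 2² = 57, 61 − 3² = 52, 61 − 4² = 45, 61 − 5² = 36 = 6² ⇒ 61 = 5² + 6².
  149: 149 − 1² = 148, 149 − 2² = 145, 149 − 3² = 140, 149 − 4² = 133, 149 − 5² = 124, 149 − 6² = 113, 149 − 7² = 100 = 10² ⇒ 149 = 7² + 10².
  Combine using the Brahmagupta–Fibonacci identity (a² + b²)(c² + d²) = (ac − bd)² + (ad + bc)² = (ac + bd)² + (ad − bc)²:
  61 · 149 = 9089: from (5² + 6²)(7² + 10²), take (5·7 − 6·10, 5·10 + 6·7) = (35 − 60, 50 + 42) = (-25, 92); dropping signs (only squares matter) gives (25, 92); check 25² + 92² = 625 + 8464 = 9089 ✓.
  Scale by k = 2: (2·25, 2·92) = (50, 184).
Step 4: Order so x ≤ y and verify: 50² + 184² = 2500 + 33856 = 36356 = n. ✓

n = 36356 = 50² + 184² (one valid representation with x ≤ y).


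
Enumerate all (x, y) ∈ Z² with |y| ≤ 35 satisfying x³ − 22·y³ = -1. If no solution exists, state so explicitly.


The equation is x³ - 22y³ = -1. For fixed y, x³ = 22·y³ − 1, so a solution requires the RHS to be a perfect cube.
Strategy: iterate y from -35 to 35, compute RHS = 22·y³ − 1, and check whether it is a (positive or negative) perfect cube.
Check small values of y:
  y = 0: RHS = -1 = (-1)³ ⇒ x = -1 works.
  y = 1: RHS = 21 is not a perfect cube.
  y = -1: RHS = -23 is not a perfect cube.
  y = 2: RHS = 175 is not a perfect cube.
  y = -2: RHS = -177 is not a perfect cube.
  y = 3: RHS = 593 is not a perfect cube.
  y = -3: RHS = -595 is not a perfect cube.
Continuing the search up to |y| = 35 finds no further solutions beyond those listed.
Collected solutions: (-1, 0).

Solutions (with |y| ≤ 35): (-1, 0).


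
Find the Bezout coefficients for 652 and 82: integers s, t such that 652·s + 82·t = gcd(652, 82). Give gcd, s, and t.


Euclidean algorithm on (652, 82) — divide until remainder is 0:
  652 = 7 · 82 + 78
  82 = 1 · 78 + 4
  78 = 19 · 4 + 2
  4 = 2 · 2 + 0
gcd(652, 82) = 2.
Track Bezout coefficients alongside the remainders: start with r₀ = 652 = a·1 + b·0 (s = 1, t = 0) and r₁ = 82 = a·0 + b·1 (s = 0, t = 1); each new remainder r_{k+1} = r_{k-1} − q_k·r_k inherits s_{k+1} = s_{k-1} − q_k·s_k, t_{k+1} = t_{k-1} − q_k·t_k, so r_k = a·s_k + b·t_k at every step:
  q = 7: r = 78, s = 1 − 7·0 = 1, t = 0 − 7·1 = -7  (check: 652·1 + 82·(-7) = 78)
  q = 1: r = 4, s = 0 − 1·1 = -1, t = 1 − 1·(-7) = 8  (check: 652·(-1) + 82·8 = 4)
  q = 19: r = 2, s = 1 − 19·(-1) = 20, t = -7 − 19·8 = -159  (check: 652·20 + 82·(-159) = 2)
The row with r = 2 (the gcd) gives the Bezout coefficients s = 20, t = -159.
Result: 652 · (20) + 82 · (-159) = 2.

gcd(652, 82) = 2; s = 20, t = -159 (check: 652·20 + 82·(-159) = 2).


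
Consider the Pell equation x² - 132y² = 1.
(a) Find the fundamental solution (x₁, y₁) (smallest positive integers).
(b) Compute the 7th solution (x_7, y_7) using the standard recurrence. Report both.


Step 1: Find the fundamental solution (x₁, y₁) of x² - 132y² = 1.
  Expand √132 as a continued fraction. a₀ = ⌊√132⌋ = 11; iterate m_{k+1} = d_k·a_k − m_k, d_{k+1} = (132 − m_{k+1}²)/d_k, a_{k+1} = ⌊(a₀ + m_{k+1})/d_{k+1}⌋ (starting m₀ = 0, d₀ = 1), with convergents p_k = a_k·p_{k-1} + p_{k-2}, q_k = a_k·q_{k-1} + q_{k-2} (p₋₁ = 1, q₋₁ = 0):
  k = 0: a₀ = 11; p₀/q₀ = 11/1; p₀² − 132·q₀² = 121 − 132 = -11.
  k = 1: m = 11, d = 11, a = ⌊(11 + 11)/11⌋ = 2; p/q = (2·11 + 1)/(2·1 + 0) = 23/2; p² − 132·q² = 529 − 528 = 1.
  The first convergent with p² − 132·q² = 1 gives the fundamental solution (x₁, y₁) = (23, 2).
Step 2: Apply the recurrence (x_{n+1}, y_{n+1}) = (x₁x_n + 132y₁y_n, x₁y_n + y₁x_n) repeatedly.
  From (x_1, y_1) = (23, 2): x_2 = 23·23 + 132·2·2 = 1057; y_2 = 23·2 + 2·23 = 92.
  From (x_2, y_2) = (1057, 92): x_3 = 23·1057 + 132·2·92 = 48599; y_3 = 23·92 + 2·1057 = 4230.
  From (x_3, y_3) = (48599, 4230): x_4 = 23·48599 + 132·2·4230 = 2234497; y_4 = 23·4230 + 2·48599 = 194488.
  From (x_4, y_4) = (2234497, 194488): x_5 = 23·2234497 + 132·2·194488 = 102738263; y_5 = 23·194488 + 2·2234497 = 8942218.
  From (x_5, y_5) = (102738263, 8942218): x_6 = 23·102738263 + 132·2·8942218 = 4723725601; y_6 = 23·8942218 + 2·102738263 = 411147540.
  From (x_6, y_6) = (4723725601, 411147540): x_7 = 23·4723725601 + 132·2·411147540 = 217188639383; y_7 = 23·411147540 + 2·4723725601 = 18903844622.
Step 3: Verify x_7² - 132·y_7² = 47170905077038818620689 - 47170905077038818620688 = 1 (should be 1). ✓

(x_1, y_1) = (23, 2); (x_7, y_7) = (217188639383, 18903844622).


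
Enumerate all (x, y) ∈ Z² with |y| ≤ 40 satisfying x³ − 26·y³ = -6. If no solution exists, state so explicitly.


The equation is x³ - 26y³ = -6. For fixed y, x³ = 26·y³ − 6, so a solution requires the RHS to be a perfect cube.
Strategy: iterate y from -40 to 40, compute RHS = 26·y³ − 6, and check whether it is a (positive or negative) perfect cube.
Check small values of y:
  y = 0: RHS = -6 is not a perfect cube.
  y = 1: RHS = 20 is not a perfect cube.
  y = -1: RHS = -32 is not a perfect cube.
  y = 2: RHS = 202 is not a perfect cube.
  y = -2: RHS = -214 is not a perfect cube.
  y = 3: RHS = 696 is not a perfect cube.
  y = -3: RHS = -708 is not a perfect cube.
Continuing the search up to |y| = 40 finds no solutions either.
No (x, y) in the scanned range satisfies the equation.

No integer solutions with |y| ≤ 40.


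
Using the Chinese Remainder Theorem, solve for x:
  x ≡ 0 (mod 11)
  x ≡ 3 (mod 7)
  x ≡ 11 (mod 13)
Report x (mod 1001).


Moduli 11, 7, 13 are pairwise coprime; by CRT there is a unique solution modulo M = 11 · 7 · 13 = 1001.
Solve pairwise, accumulating the modulus:
  Start with x ≡ 0 (mod 11).
  Combine with x ≡ 3 (mod 7): since gcd(11, 7) = 1, we get a unique residue mod 77.
    Write x = 0 + 11·t and substitute into x ≡ 3 (mod 7): 11·t ≡ 3 − 0 = 3 (mod 7).
    Reduce coefficients mod 7: 4·t ≡ 3 (mod 7).
    The inverse of 4 mod 7 is 2 (since 4·2 = 8 = 1·7 + 1), so t ≡ 2·3 = 6 ≡ 6 (mod 7).
    Then x = 0 + 11·6 = 66, valid modulo lcm(11, 7) = 77: x ≡ 66 (mod 77).
  Combine with x ≡ 11 (mod 13): since gcd(77, 13) = 1, we get a unique residue mod 1001.
    Write x = 66 + 77·t and substitute into x ≡ 11 (mod 13): 77·t ≡ 11 − 66 = -55 (mod 13).
    Reduce coefficients mod 13: 12·t ≡ 10 (mod 13).
    The inverse of 12 mod 13 is 12 (since 12·12 = 144 = 11·13 + 1), so t ≡ 12·10 = 120 ≡ 3 (mod 13).
    Then x = 66 + 77·3 = 297, valid modulo lcm(77, 13) = 1001: x ≡ 297 (mod 1001).
Verify: 297 mod 11 = 0 ✓, 297 mod 7 = 3 ✓, 297 mod 13 = 11 ✓.

x ≡ 297 (mod 1001).


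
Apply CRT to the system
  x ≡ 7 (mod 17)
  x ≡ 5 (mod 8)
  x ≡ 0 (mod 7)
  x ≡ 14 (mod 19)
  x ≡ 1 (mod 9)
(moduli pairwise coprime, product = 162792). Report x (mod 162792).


Product of moduli M = 17 · 8 · 7 · 19 · 9 = 162792.
Merge one congruence at a time:
  Start: x ≡ 7 (mod 17).
  Combine with x ≡ 5 (mod 8); new modulus lcm = 136.
    Write x = 7 + 17·t and substitute into x ≡ 5 (mod 8): 17·t ≡ 5 − 7 = -2 (mod 8).
    Reduce coefficients mod 8: 1·t ≡ 6 (mod 8).
    So t ≡ 6 (mod 8).
    Then x = 7 + 17·6 = 109, valid modulo lcm(17, 8) = 136: x ≡ 109 (mod 136).
  Combine with x ≡ 0 (mod 7); new modulus lcm = 952.
    Write x = 109 + 136·t and substitute into x ≡ 0 (mod 7): 136·t ≡ 0 − 109 = -109 (mod 7).
    Reduce coefficients mod 7: 3·t ≡ 3 (mod 7).
    The inverse of 3 mod 7 is 5 (since 3·5 = 15 = 2·7 + 1), so t ≡ 5·3 = 15 ≡ 1 (mod 7).
    Then x = 109 + 136·1 = 245, valid modulo lcm(136, 7) = 952: x ≡ 245 (mod 952).
  Combine with x ≡ 14 (mod 19); new modulus lcm = 18088.
    Write x = 245 + 952·t and substitute into x ≡ 14 (mod 19): 952·t ≡ 14 − 245 = -231 (mod 19).
    Reduce coefficients mod 19: 2·t ≡ 16 (mod 19).
    The inverse of 2 mod 19 is 10 (since 2·10 = 20 = 1·19 + 1), so t ≡ 10·16 = 160 ≡ 8 (mod 19).
    Then x = 245 + 952·8 = 7861, valid modulo lcm(952, 19) = 18088: x ≡ 7861 (mod 18088).
  Combine with x ≡ 1 (mod 9); new modulus lcm = 162792.
    Write x = 7861 + 18088·t and substitute into x ≡ 1 (mod 9): 18088·t ≡ 1 − 7861 = -7860 (mod 9).
    Reduce coefficients mod 9: 7·t ≡ 6 (mod 9).
    The inverse of 7 mod 9 is 4 (since 7·4 = 28 = 3·9 + 1), so t ≡ 4·6 = 24 ≡ 6 (mod 9).
    Then x = 7861 + 18088·6 = 116389, valid modulo lcm(18088, 9) = 162792: x ≡ 116389 (mod 162792).
Verify against each original: 116389 mod 17 = 7, 116389 mod 8 = 5, 116389 mod 7 = 0, 116389 mod 19 = 14, 116389 mod 9 = 1.

x ≡ 116389 (mod 162792).


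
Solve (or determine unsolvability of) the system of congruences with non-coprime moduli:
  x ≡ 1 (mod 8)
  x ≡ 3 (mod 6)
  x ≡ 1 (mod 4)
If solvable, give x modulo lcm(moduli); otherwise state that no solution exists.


Moduli 8, 6, 4 are not pairwise coprime, so CRT works modulo lcm(m_i) when all pairwise compatibility conditions hold.
Pairwise compatibility: gcd(m_i, m_j) must divide a_i - a_j for every pair.
Merge one congruence at a time:
  Start: x ≡ 1 (mod 8).
  Combine with x ≡ 3 (mod 6): gcd(8, 6) = 2; 3 - 1 = 2, which IS divisible by 2, so compatible.
    Write x = 1 + 8·t and substitute into x ≡ 3 (mod 6): 8·t ≡ 3 − 1 = 2 (mod 6).
    Divide the congruence (and modulus) by g = 2: 4·t ≡ 1 (mod 3).
    Reduce coefficients mod 3: 1·t ≡ 1 (mod 3).
    So t ≡ 1 (mod 3).
    Then x = 1 + 8·1 = 9, valid modulo lcm(8, 6) = 24: x ≡ 9 (mod 24).
  Combine with x ≡ 1 (mod 4): gcd(24, 4) = 4; 1 - 9 = -8, which IS divisible by 4, so compatible.
    Write x = 9 + 24·t and substitute into x ≡ 1 (mod 4): 24·t ≡ 1 − 9 = -8 (mod 4).
    Divide the congruence (and modulus) by g = 4: 6·t ≡ -2 (mod 1).
    Modulo 1 every t works; take t = 0.
    Then x = 9 + 24·0 = 9, valid modulo lcm(24, 4) = 24: x ≡ 9 (mod 24).
Verify: 9 mod 8 = 1, 9 mod 6 = 3, 9 mod 4 = 1.

x ≡ 9 (mod 24).


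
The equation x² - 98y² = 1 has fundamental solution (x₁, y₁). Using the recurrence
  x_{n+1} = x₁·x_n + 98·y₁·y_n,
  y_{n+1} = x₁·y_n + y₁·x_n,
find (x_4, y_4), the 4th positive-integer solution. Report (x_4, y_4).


Step 1: Find the fundamental solution (x₁, y₁) of x² - 98y² = 1.
  Expand √98 as a continued fraction. a₀ = ⌊√98⌋ = 9; iterate m_{k+1} = d_k·a_k − m_k, d_{k+1} = (98 − m_{k+1}²)/d_k, a_{k+1} = ⌊(a₀ + m_{k+1})/d_{k+1}⌋ (starting m₀ = 0, d₀ = 1), with convergents p_k = a_k·p_{k-1} + p_{k-2}, q_k = a_k·q_{k-1} + q_{k-2} (p₋₁ = 1, q₋₁ = 0):
  k = 0: a₀ = 9; p₀/q₀ = 9/1; p₀² − 98·q₀² = 81 − 98 = -17.
  k = 1: m = 9, d = 17, a = ⌊(9 + 9)/17⌋ = 1; p/q = (1·9 + 1)/(1·1 + 0) = 10/1; p² − 98·q² = 100 − 98 = 2.
  k = 2: m = 8, d = 2, a = ⌊(9 + 8)/2⌋ = 8; p/q = (8·10 + 9)/(8·1 + 1) = 89/9; p² − 98·q² = 7921 − 7938 = -17.
  k = 3: m = 8, d = 17, a = ⌊(9 + 8)/17⌋ = 1; p/q = (1·89 + 10)/(1·9 + 1) = 99/10; p² − 98·q² = 9801 − 9800 = 1.
  The first convergent with p² − 98·q² = 1 gives the fundamental solution (x₁, y₁) = (99, 10).
Step 2: Apply the recurrence (x_{n+1}, y_{n+1}) = (x₁x_n + 98y₁y_n, x₁y_n + y₁x_n) repeatedly.
  From (x_1, y_1) = (99, 10): x_2 = 99·99 + 98·10·10 = 19601; y_2 = 99·10 + 10·99 = 1980.
  From (x_2, y_2) = (19601, 1980): x_3 = 99·19601 + 98·10·1980 = 3880899; y_3 = 99·1980 + 10·19601 = 392030.
  From (x_3, y_3) = (3880899, 392030): x_4 = 99·3880899 + 98·10·392030 = 768398401; y_4 = 99·392030 + 10·3880899 = 77619960.
Step 3: Verify x_4² - 98·y_4² = 590436102659356801 - 590436102659356800 = 1 (should be 1). ✓

(x_1, y_1) = (99, 10); (x_4, y_4) = (768398401, 77619960).


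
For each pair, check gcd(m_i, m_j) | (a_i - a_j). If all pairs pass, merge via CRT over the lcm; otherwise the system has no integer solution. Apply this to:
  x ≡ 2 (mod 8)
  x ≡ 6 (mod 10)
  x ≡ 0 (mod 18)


Moduli 8, 10, 18 are not pairwise coprime, so CRT works modulo lcm(m_i) when all pairwise compatibility conditions hold.
Pairwise compatibility: gcd(m_i, m_j) must divide a_i - a_j for every pair.
Merge one congruence at a time:
  Start: x ≡ 2 (mod 8).
  Combine with x ≡ 6 (mod 10): gcd(8, 10) = 2; 6 - 2 = 4, which IS divisible by 2, so compatible.
    Write x = 2 + 8·t and substitute into x ≡ 6 (mod 10): 8·t ≡ 6 − 2 = 4 (mod 10).
    Divide the congruence (and modulus) by g = 2: 4·t ≡ 2 (mod 5).
    The inverse of 4 mod 5 is 4 (since 4·4 = 16 = 3·5 + 1), so t ≡ 4·2 = 8 ≡ 3 (mod 5).
    Then x = 2 + 8·3 = 26, valid modulo lcm(8, 10) = 40: x ≡ 26 (mod 40).
  Combine with x ≡ 0 (mod 18): gcd(40, 18) = 2; 0 - 26 = -26, which IS divisible by 2, so compatible.
    Write x = 26 + 40·t and substitute into x ≡ 0 (mod 18): 40·t ≡ 0 − 26 = -26 (mod 18).
    Divide the congruence (and modulus) by g = 2: 20·t ≡ -13 (mod 9).
    Reduce coefficients mod 9: 2·t ≡ 5 (mod 9).
    The inverse of 2 mod 9 is 5 (since 2·5 = 10 = 1·9 + 1), so t ≡ 5·5 = 25 ≡ 7 (mod 9).
    Then x = 26 + 40·7 = 306, valid modulo lcm(40, 18) = 360: x ≡ 306 (mod 360).
Verify: 306 mod 8 = 2, 306 mod 10 = 6, 306 mod 18 = 0.

x ≡ 306 (mod 360).


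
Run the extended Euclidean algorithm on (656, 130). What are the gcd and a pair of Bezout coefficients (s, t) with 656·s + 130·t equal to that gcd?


Euclidean algorithm on (656, 130) — divide until remainder is 0:
  656 = 5 · 130 + 6
  130 = 21 · 6 + 4
  6 = 1 · 4 + 2
  4 = 2 · 2 + 0
gcd(656, 130) = 2.
Track Bezout coefficients alongside the remainders: start with r₀ = 656 = a·1 + b·0 (s = 1, t = 0) and r₁ = 130 = a·0 + b·1 (s = 0, t = 1); each new remainder r_{k+1} = r_{k-1} − q_k·r_k inherits s_{k+1} = s_{k-1} − q_k·s_k, t_{k+1} = t_{k-1} − q_k·t_k, so r_k = a·s_k + b·t_k at every step:
  q = 5: r = 6, s = 1 − 5·0 = 1, t = 0 − 5·1 = -5  (check: 656·1 + 130·(-5) = 6)
  q = 21: r = 4, s = 0 − 21·1 = -21, t = 1 − 21·(-5) = 106  (check: 656·(-21) + 130·106 = 4)
  q = 1: r = 2, s = 1 − 1·(-21) = 22, t = -5 − 1·106 = -111  (check: 656·22 + 130·(-111) = 2)
The row with r = 2 (the gcd) gives the Bezout coefficients s = 22, t = -111.
Result: 656 · (22) + 130 · (-111) = 2.

gcd(656, 130) = 2; s = 22, t = -111 (check: 656·22 + 130·(-111) = 2).


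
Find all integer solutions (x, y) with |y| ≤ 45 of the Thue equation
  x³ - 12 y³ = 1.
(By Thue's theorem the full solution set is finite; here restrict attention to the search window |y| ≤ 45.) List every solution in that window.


The equation is x³ - 12y³ = 1. For fixed y, x³ = 12·y³ + 1, so a solution requires the RHS to be a perfect cube.
Strategy: iterate y from -45 to 45, compute RHS = 12·y³ + 1, and check whether it is a (positive or negative) perfect cube.
Check small values of y:
  y = 0: RHS = 1 = (1)³ ⇒ x = 1 works.
  y = 1: RHS = 13 is not a perfect cube.
  y = -1: RHS = -11 is not a perfect cube.
  y = 2: RHS = 97 is not a perfect cube.
  y = -2: RHS = -95 is not a perfect cube.
  y = 3: RHS = 325 is not a perfect cube.
  y = -3: RHS = -323 is not a perfect cube.
Continuing the search up to |y| = 45 finds no further solutions beyond those listed.
Collected solutions: (1, 0).

Solutions (with |y| ≤ 45): (1, 0).


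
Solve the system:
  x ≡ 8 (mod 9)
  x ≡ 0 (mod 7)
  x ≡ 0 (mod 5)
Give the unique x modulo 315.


Moduli 9, 7, 5 are pairwise coprime; by CRT there is a unique solution modulo M = 9 · 7 · 5 = 315.
Solve pairwise, accumulating the modulus:
  Start with x ≡ 8 (mod 9).
  Combine with x ≡ 0 (mod 7): since gcd(9, 7) = 1, we get a unique residue mod 63.
    Write x = 8 + 9·t and substitute into x ≡ 0 (mod 7): 9·t ≡ 0 − 8 = -8 (mod 7).
    Reduce coefficients mod 7: 2·t ≡ 6 (mod 7).
    The inverse of 2 mod 7 is 4 (since 2·4 = 8 = 1·7 + 1), so t ≡ 4·6 = 24 ≡ 3 (mod 7).
    Then x = 8 + 9·3 = 35, valid modulo lcm(9, 7) = 63: x ≡ 35 (mod 63).
  Combine with x ≡ 0 (mod 5): since gcd(63, 5) = 1, we get a unique residue mod 315.
    Write x = 35 + 63·t and substitute into x ≡ 0 (mod 5): 63·t ≡ 0 − 35 = -35 (mod 5).
    Reduce coefficients mod 5: 3·t ≡ 0 (mod 5).
    The inverse of 3 mod 5 is 2 (since 3·2 = 6 = 1·5 + 1), so t ≡ 2·0 = 0 ≡ 0 (mod 5).
    Then x = 35 + 63·0 = 35, valid modulo lcm(63, 5) = 315: x ≡ 35 (mod 315).
Verify: 35 mod 9 = 8 ✓, 35 mod 7 = 0 ✓, 35 mod 5 = 0 ✓.

x ≡ 35 (mod 315).


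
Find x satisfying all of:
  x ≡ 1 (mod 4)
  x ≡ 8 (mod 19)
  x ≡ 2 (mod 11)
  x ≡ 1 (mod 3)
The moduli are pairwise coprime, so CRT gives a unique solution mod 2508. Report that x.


Product of moduli M = 4 · 19 · 11 · 3 = 2508.
Merge one congruence at a time:
  Start: x ≡ 1 (mod 4).
  Combine with x ≡ 8 (mod 19); new modulus lcm = 76.
    Write x = 1 + 4·t and substitute into x ≡ 8 (mod 19): 4·t ≡ 8 − 1 = 7 (mod 19).
    The inverse of 4 mod 19 is 5 (since 4·5 = 20 = 1·19 + 1), so t ≡ 5·7 = 35 ≡ 16 (mod 19).
    Then x = 1 + 4·16 = 65, valid modulo lcm(4, 19) = 76: x ≡ 65 (mod 76).
  Combine with x ≡ 2 (mod 11); new modulus lcm = 836.
    Write x = 65 + 76·t and substitute into x ≡ 2 (mod 11): 76·t ≡ 2 − 65 = -63 (mod 11).
    Reduce coefficients mod 11: 10·t ≡ 3 (mod 11).
    The inverse of 10 mod 11 is 10 (since 10·10 = 100 = 9·11 + 1), so t ≡ 10·3 = 30 ≡ 8 (mod 11).
    Then x = 65 + 76·8 = 673, valid modulo lcm(76, 11) = 836: x ≡ 673 (mod 836).
  Combine with x ≡ 1 (mod 3); new modulus lcm = 2508.
    Write x = 673 + 836·t and substitute into x ≡ 1 (mod 3): 836·t ≡ 1 − 673 = -672 (mod 3).
    Reduce coefficients mod 3: 2·t ≡ 0 (mod 3).
    The inverse of 2 mod 3 is 2 (since 2·2 = 4 = 1·3 + 1), so t ≡ 2·0 = 0 ≡ 0 (mod 3).
    Then x = 673 + 836·0 = 673, valid modulo lcm(836, 3) = 2508: x ≡ 673 (mod 2508).
Verify against each original: 673 mod 4 = 1, 673 mod 19 = 8, 673 mod 11 = 2, 673 mod 3 = 1.

x ≡ 673 (mod 2508).


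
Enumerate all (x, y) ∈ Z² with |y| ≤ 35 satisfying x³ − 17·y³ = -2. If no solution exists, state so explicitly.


The equation is x³ - 17y³ = -2. For fixed y, x³ = 17·y³ − 2, so a solution requires the RHS to be a perfect cube.
Strategy: iterate y from -35 to 35, compute RHS = 17·y³ − 2, and check whether it is a (positive or negative) perfect cube.
Check small values of y:
  y = 0: RHS = -2 is not a perfect cube.
  y = 1: RHS = 15 is not a perfect cube.
  y = -1: RHS = -19 is not a perfect cube.
  y = 2: RHS = 134 is not a perfect cube.
  y = -2: RHS = -138 is not a perfect cube.
  y = 3: RHS = 457 is not a perfect cube.
  y = -3: RHS = -461 is not a perfect cube.
Continuing the search up to |y| = 35 finds no solutions either.
No (x, y) in the scanned range satisfies the equation.

No integer solutions with |y| ≤ 35.


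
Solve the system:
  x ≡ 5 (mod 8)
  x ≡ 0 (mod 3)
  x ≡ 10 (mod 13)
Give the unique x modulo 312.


Moduli 8, 3, 13 are pairwise coprime; by CRT there is a unique solution modulo M = 8 · 3 · 13 = 312.
Solve pairwise, accumulating the modulus:
  Start with x ≡ 5 (mod 8).
  Combine with x ≡ 0 (mod 3): since gcd(8, 3) = 1, we get a unique residue mod 24.
    Write x = 5 + 8·t and substitute into x ≡ 0 (mod 3): 8·t ≡ 0 − 5 = -5 (mod 3).
    Reduce coefficients mod 3: 2·t ≡ 1 (mod 3).
    The inverse of 2 mod 3 is 2 (since 2·2 = 4 = 1·3 + 1), so t ≡ 2·1 = 2 ≡ 2 (mod 3).
    Then x = 5 + 8·2 = 21, valid modulo lcm(8, 3) = 24: x ≡ 21 (mod 24).
  Combine with x ≡ 10 (mod 13): since gcd(24, 13) = 1, we get a unique residue mod 312.
    Write x = 21 + 24·t and substitute into x ≡ 10 (mod 13): 24·t ≡ 10 − 21 = -11 (mod 13).
    Reduce coefficients mod 13: 11·t ≡ 2 (mod 13).
    The inverse of 11 mod 13 is 6 (since 11·6 = 66 = 5·13 + 1), so t ≡ 6·2 = 12 ≡ 12 (mod 13).
    Then x = 21 + 24·12 = 309, valid modulo lcm(24, 13) = 312: x ≡ 309 (mod 312).
Verify: 309 mod 8 = 5 ✓, 309 mod 3 = 0 ✓, 309 mod 13 = 10 ✓.

x ≡ 309 (mod 312).


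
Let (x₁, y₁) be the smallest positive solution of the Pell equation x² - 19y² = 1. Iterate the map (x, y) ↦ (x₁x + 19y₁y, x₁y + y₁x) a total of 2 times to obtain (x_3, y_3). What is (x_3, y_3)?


Step 1: Find the fundamental solution (x₁, y₁) of x² - 19y² = 1.
  Expand √19 as a continued fraction. a₀ = ⌊√19⌋ = 4; iterate m_{k+1} = d_k·a_k − m_k, d_{k+1} = (19 − m_{k+1}²)/d_k, a_{k+1} = ⌊(a₀ + m_{k+1})/d_{k+1}⌋ (starting m₀ = 0, d₀ = 1), with convergents p_k = a_k·p_{k-1} + p_{k-2}, q_k = a_k·q_{k-1} + q_{k-2} (p₋₁ = 1, q₋₁ = 0):
  k = 0: a₀ = 4; p₀/q₀ = 4/1; p₀² − 19·q₀² = 16 − 19 = -3.
  k = 1: m = 4, d = 3, a = ⌊(4 + 4)/3⌋ = 2; p/q = (2·4 + 1)/(2·1 + 0) = 9/2; p² − 19·q² = 81 − 76 = 5.
  k = 2: m = 2, d = 5, a = ⌊(4 + 2)/5⌋ = 1; p/q = (1·9 + 4)/(1·2 + 1) = 13/3; p² − 19·q² = 169 − 171 = -2.
  k = 3: m = 3, d = 2, a = ⌊(4 + 3)/2⌋ = 3; p/q = (3·13 + 9)/(3·3 + 2) = 48/11; p² − 19·q² = 2304 − 2299 = 5.
  k = 4: m = 3, d = 5, a = ⌊(4 + 3)/5⌋ = 1; p/q = (1·48 + 13)/(1·11 + 3) = 61/14; p² − 19·q² = 3721 − 3724 = -3.
  k = 5: m = 2, d = 3, a = ⌊(4 + 2)/3⌋ = 2; p/q = (2·61 + 48)/(2·14 + 11) = 170/39; p² − 19·q² = 28900 − 28899 = 1.
  The first convergent with p² − 19·q² = 1 gives the fundamental solution (x₁, y₁) = (170, 39).
Step 2: Apply the recurrence (x_{n+1}, y_{n+1}) = (x₁x_n + 19y₁y_n, x₁y_n + y₁x_n) repeatedly.
  From (x_1, y_1) = (170, 39): x_2 = 170·170 + 19·39·39 = 57799; y_2 = 170·39 + 39·170 = 13260.
  From (x_2, y_2) = (57799, 13260): x_3 = 170·57799 + 19·39·13260 = 19651490; y_3 = 170·13260 + 39·57799 = 4508361.
Step 3: Verify x_3² - 19·y_3² = 386181059220100 - 386181059220099 = 1 (should be 1). ✓

(x_1, y_1) = (170, 39); (x_3, y_3) = (19651490, 4508361).


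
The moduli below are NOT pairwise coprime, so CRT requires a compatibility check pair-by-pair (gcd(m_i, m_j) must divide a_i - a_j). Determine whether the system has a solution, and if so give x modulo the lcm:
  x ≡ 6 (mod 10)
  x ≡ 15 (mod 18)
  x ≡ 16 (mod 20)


Moduli 10, 18, 20 are not pairwise coprime, so CRT works modulo lcm(m_i) when all pairwise compatibility conditions hold.
Pairwise compatibility: gcd(m_i, m_j) must divide a_i - a_j for every pair.
Merge one congruence at a time:
  Start: x ≡ 6 (mod 10).
  Combine with x ≡ 15 (mod 18): gcd(10, 18) = 2, and 15 - 6 = 9 is NOT divisible by 2.
    ⇒ system is inconsistent (no integer solution).

No solution (the system is inconsistent).


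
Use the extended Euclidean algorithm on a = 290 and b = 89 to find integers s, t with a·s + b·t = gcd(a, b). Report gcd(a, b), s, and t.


Euclidean algorithm on (290, 89) — divide until remainder is 0:
  290 = 3 · 89 + 23
  89 = 3 · 23 + 20
  23 = 1 · 20 + 3
  20 = 6 · 3 + 2
  3 = 1 · 2 + 1
  2 = 2 · 1 + 0
gcd(290, 89) = 1.
Track Bezout coefficients alongside the remainders: start with r₀ = 290 = a·1 + b·0 (s = 1, t = 0) and r₁ = 89 = a·0 + b·1 (s = 0, t = 1); each new remainder r_{k+1} = r_{k-1} − q_k·r_k inherits s_{k+1} = s_{k-1} − q_k·s_k, t_{k+1} = t_{k-1} − q_k·t_k, so r_k = a·s_k + b·t_k at every step:
  q = 3: r = 23, s = 1 − 3·0 = 1, t = 0 − 3·1 = -3  (check: 290·1 + 89·(-3) = 23)
  q = 3: r = 20, s = 0 − 3·1 = -3, t = 1 − 3·(-3) = 10  (check: 290·(-3) + 89·10 = 20)
  q = 1: r = 3, s = 1 − 1·(-3) = 4, t = -3 − 1·10 = -13  (check: 290·4 + 89·(-13) = 3)
  q = 6: r = 2, s = -3 − 6·4 = -27, t = 10 − 6·(-13) = 88  (check: 290·(-27) + 89·88 = 2)
  q = 1: r = 1, s = 4 − 1·(-27) = 31, t = -13 − 1·88 = -101  (check: 290·31 + 89·(-101) = 1)
The row with r = 1 (the gcd) gives the Bezout coefficients s = 31, t = -101.
Result: 290 · (31) + 89 · (-101) = 1.

gcd(290, 89) = 1; s = 31, t = -101 (check: 290·31 + 89·(-101) = 1).


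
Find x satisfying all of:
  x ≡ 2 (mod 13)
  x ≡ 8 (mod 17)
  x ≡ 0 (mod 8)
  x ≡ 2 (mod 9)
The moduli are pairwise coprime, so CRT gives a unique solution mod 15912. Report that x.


Product of moduli M = 13 · 17 · 8 · 9 = 15912.
Merge one congruence at a time:
  Start: x ≡ 2 (mod 13).
  Combine with x ≡ 8 (mod 17); new modulus lcm = 221.
    Write x = 2 + 13·t and substitute into x ≡ 8 (mod 17): 13·t ≡ 8 − 2 = 6 (mod 17).
    The inverse of 13 mod 17 is 4 (since 13·4 = 52 = 3·17 + 1), so t ≡ 4·6 = 24 ≡ 7 (mod 17).
    Then x = 2 + 13·7 = 93, valid modulo lcm(13, 17) = 221: x ≡ 93 (mod 221).
  Combine with x ≡ 0 (mod 8); new modulus lcm = 1768.
    Write x = 93 + 221·t and substitute into x ≡ 0 (mod 8): 221·t ≡ 0 − 93 = -93 (mod 8).
    Reduce coefficients mod 8: 5·t ≡ 3 (mod 8).
    The inverse of 5 mod 8 is 5 (since 5·5 = 25 = 3·8 + 1), so t ≡ 5·3 = 15 ≡ 7 (mod 8).
    Then x = 93 + 221·7 = 1640, valid modulo lcm(221, 8) = 1768: x ≡ 1640 (mod 1768).
  Combine with x ≡ 2 (mod 9); new modulus lcm = 15912.
    Write x = 1640 + 1768·t and substitute into x ≡ 2 (mod 9): 1768·t ≡ 2 − 1640 = -1638 (mod 9).
    Reduce coefficients mod 9: 4·t ≡ 0 (mod 9).
    The inverse of 4 mod 9 is 7 (since 4·7 = 28 = 3·9 + 1), so t ≡ 7·0 = 0 ≡ 0 (mod 9).
    Then x = 1640 + 1768·0 = 1640, valid modulo lcm(1768, 9) = 15912: x ≡ 1640 (mod 15912).
Verify against each original: 1640 mod 13 = 2, 1640 mod 17 = 8, 1640 mod 8 = 0, 1640 mod 9 = 2.

x ≡ 1640 (mod 15912).


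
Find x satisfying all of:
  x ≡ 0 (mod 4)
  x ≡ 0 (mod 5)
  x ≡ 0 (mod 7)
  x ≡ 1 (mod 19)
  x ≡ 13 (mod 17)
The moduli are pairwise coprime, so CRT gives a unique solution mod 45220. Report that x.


Product of moduli M = 4 · 5 · 7 · 19 · 17 = 45220.
Merge one congruence at a time:
  Start: x ≡ 0 (mod 4).
  Combine with x ≡ 0 (mod 5); new modulus lcm = 20.
    Write x = 0 + 4·t and substitute into x ≡ 0 (mod 5): 4·t ≡ 0 − 0 = 0 (mod 5).
    The inverse of 4 mod 5 is 4 (since 4·4 = 16 = 3·5 + 1), so t ≡ 4·0 = 0 ≡ 0 (mod 5).
    Then x = 0 + 4·0 = 0, valid modulo lcm(4, 5) = 20: x ≡ 0 (mod 20).
  Combine with x ≡ 0 (mod 7); new modulus lcm = 140.
    Write x = 0 + 20·t and substitute into x ≡ 0 (mod 7): 20·t ≡ 0 − 0 = 0 (mod 7).
    Reduce coefficients mod 7: 6·t ≡ 0 (mod 7).
    The inverse of 6 mod 7 is 6 (since 6·6 = 36 = 5·7 + 1), so t ≡ 6·0 = 0 ≡ 0 (mod 7).
    Then x = 0 + 20·0 = 0, valid modulo lcm(20, 7) = 140: x ≡ 0 (mod 140).
  Combine with x ≡ 1 (mod 19); new modulus lcm = 2660.
    Write x = 0 + 140·t and substitute into x ≡ 1 (mod 19): 140·t ≡ 1 − 0 = 1 (mod 19).
    Reduce coefficients mod 19: 7·t ≡ 1 (mod 19).
    The inverse of 7 mod 19 is 11 (since 7·11 = 77 = 4·19 + 1), so t ≡ 11·1 = 11 ≡ 11 (mod 19).
    Then x = 0 + 140·11 = 1540, valid modulo lcm(140, 19) = 2660: x ≡ 1540 (mod 2660).
  Combine with x ≡ 13 (mod 17); new modulus lcm = 45220.
    Write x = 1540 + 2660·t and substitute into x ≡ 13 (mod 17): 2660·t ≡ 13 − 1540 = -1527 (mod 17).
    Reduce coefficients mod 17: 8·t ≡ 3 (mod 17).
    The inverse of 8 mod 17 is 15 (since 8·15 = 120 = 7·17 + 1), so t ≡ 15·3 = 45 ≡ 11 (mod 17).
    Then x = 1540 + 2660·11 = 30800, valid modulo lcm(2660, 17) = 45220: x ≡ 30800 (mod 45220).
Verify against each original: 30800 mod 4 = 0, 30800 mod 5 = 0, 30800 mod 7 = 0, 30800 mod 19 = 1, 30800 mod 17 = 13.

x ≡ 30800 (mod 45220).


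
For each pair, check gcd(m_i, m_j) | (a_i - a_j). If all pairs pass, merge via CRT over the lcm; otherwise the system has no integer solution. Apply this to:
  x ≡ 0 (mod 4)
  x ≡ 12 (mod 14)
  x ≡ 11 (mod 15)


Moduli 4, 14, 15 are not pairwise coprime, so CRT works modulo lcm(m_i) when all pairwise compatibility conditions hold.
Pairwise compatibility: gcd(m_i, m_j) must divide a_i - a_j for every pair.
Merge one congruence at a time:
  Start: x ≡ 0 (mod 4).
  Combine with x ≡ 12 (mod 14): gcd(4, 14) = 2; 12 - 0 = 12, which IS divisible by 2, so compatible.
    Write x = 0 + 4·t and substitute into x ≡ 12 (mod 14): 4·t ≡ 12 − 0 = 12 (mod 14).
    Divide the congruence (and modulus) by g = 2: 2·t ≡ 6 (mod 7).
    The inverse of 2 mod 7 is 4 (since 2·4 = 8 = 1·7 + 1), so t ≡ 4·6 = 24 ≡ 3 (mod 7).
    Then x = 0 + 4·3 = 12, valid modulo lcm(4, 14) = 28: x ≡ 12 (mod 28).
  Combine with x ≡ 11 (mod 15): gcd(28, 15) = 1; 11 - 12 = -1, which IS divisible by 1, so compatible.
    Write x = 12 + 28·t and substitute into x ≡ 11 (mod 15): 28·t ≡ 11 − 12 = -1 (mod 15).
    Reduce coefficients mod 15: 13·t ≡ 14 (mod 15).
    The inverse of 13 mod 15 is 7 (since 13·7 = 91 = 6·15 + 1), so t ≡ 7·14 = 98 ≡ 8 (mod 15).
    Then x = 12 + 28·8 = 236, valid modulo lcm(28, 15) = 420: x ≡ 236 (mod 420).
Verify: 236 mod 4 = 0, 236 mod 14 = 12, 236 mod 15 = 11.

x ≡ 236 (mod 420).


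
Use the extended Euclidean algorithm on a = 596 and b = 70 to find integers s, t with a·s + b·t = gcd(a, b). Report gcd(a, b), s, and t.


Euclidean algorithm on (596, 70) — divide until remainder is 0:
  596 = 8 · 70 + 36
  70 = 1 · 36 + 34
  36 = 1 · 34 + 2
  34 = 17 · 2 + 0
gcd(596, 70) = 2.
Track Bezout coefficients alongside the remainders: start with r₀ = 596 = a·1 + b·0 (s = 1, t = 0) and r₁ = 70 = a·0 + b·1 (s = 0, t = 1); each new remainder r_{k+1} = r_{k-1} − q_k·r_k inherits s_{k+1} = s_{k-1} − q_k·s_k, t_{k+1} = t_{k-1} − q_k·t_k, so r_k = a·s_k + b·t_k at every step:
  q = 8: r = 36, s = 1 − 8·0 = 1, t = 0 − 8·1 = -8  (check: 596·1 + 70·(-8) = 36)
  q = 1: r = 34, s = 0 − 1·1 = -1, t = 1 − 1·(-8) = 9  (check: 596·(-1) + 70·9 = 34)
  q = 1: r = 2, s = 1 − 1·(-1) = 2, t = -8 − 1·9 = -17  (check: 596·2 + 70·(-17) = 2)
The row with r = 2 (the gcd) gives the Bezout coefficients s = 2, t = -17.
Result: 596 · (2) + 70 · (-17) = 2.

gcd(596, 70) = 2; s = 2, t = -17 (check: 596·2 + 70·(-17) = 2).


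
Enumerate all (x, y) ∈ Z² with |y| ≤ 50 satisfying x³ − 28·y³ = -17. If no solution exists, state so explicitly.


The equation is x³ - 28y³ = -17. For fixed y, x³ = 28·y³ − 17, so a solution requires the RHS to be a perfect cube.
Strategy: iterate y from -50 to 50, compute RHS = 28·y³ − 17, and check whether it is a (positive or negative) perfect cube.
Check small values of y:
  y = 0: RHS = -17 is not a perfect cube.
  y = 1: RHS = 11 is not a perfect cube.
  y = -1: RHS = -45 is not a perfect cube.
  y = 2: RHS = 207 is not a perfect cube.
  y = -2: RHS = -241 is not a perfect cube.
  y = 3: RHS = 739 is not a perfect cube.
  y = -3: RHS = -773 is not a perfect cube.
Continuing the search up to |y| = 50 finds no solutions either.
No (x, y) in the scanned range satisfies the equation.

No integer solutions with |y| ≤ 50.


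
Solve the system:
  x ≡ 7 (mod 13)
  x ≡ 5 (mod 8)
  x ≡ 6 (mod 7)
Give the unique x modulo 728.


Moduli 13, 8, 7 are pairwise coprime; by CRT there is a unique solution modulo M = 13 · 8 · 7 = 728.
Solve pairwise, accumulating the modulus:
  Start with x ≡ 7 (mod 13).
  Combine with x ≡ 5 (mod 8): since gcd(13, 8) = 1, we get a unique residue mod 104.
    Write x = 7 + 13·t and substitute into x ≡ 5 (mod 8): 13·t ≡ 5 − 7 = -2 (mod 8).
    Reduce coefficients mod 8: 5·t ≡ 6 (mod 8).
    The inverse of 5 mod 8 is 5 (since 5·5 = 25 = 3·8 + 1), so t ≡ 5·6 = 30 ≡ 6 (mod 8).
    Then x = 7 + 13·6 = 85, valid modulo lcm(13, 8) = 104: x ≡ 85 (mod 104).
  Combine with x ≡ 6 (mod 7): since gcd(104, 7) = 1, we get a unique residue mod 728.
    Write x = 85 + 104·t and substitute into x ≡ 6 (mod 7): 104·t ≡ 6 − 85 = -79 (mod 7).
    Reduce coefficients mod 7: 6·t ≡ 5 (mod 7).
    The inverse of 6 mod 7 is 6 (since 6·6 = 36 = 5·7 + 1), so t ≡ 6·5 = 30 ≡ 2 (mod 7).
    Then x = 85 + 104·2 = 293, valid modulo lcm(104, 7) = 728: x ≡ 293 (mod 728).
Verify: 293 mod 13 = 7 ✓, 293 mod 8 = 5 ✓, 293 mod 7 = 6 ✓.

x ≡ 293 (mod 728).


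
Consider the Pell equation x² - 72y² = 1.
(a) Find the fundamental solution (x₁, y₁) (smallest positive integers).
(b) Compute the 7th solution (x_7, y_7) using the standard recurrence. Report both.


Step 1: Find the fundamental solution (x₁, y₁) of x² - 72y² = 1.
  Expand √72 as a continued fraction. a₀ = ⌊√72⌋ = 8; iterate m_{k+1} = d_k·a_k − m_k, d_{k+1} = (72 − m_{k+1}²)/d_k, a_{k+1} = ⌊(a₀ + m_{k+1})/d_{k+1}⌋ (starting m₀ = 0, d₀ = 1), with convergents p_k = a_k·p_{k-1} + p_{k-2}, q_k = a_k·q_{k-1} + q_{k-2} (p₋₁ = 1, q₋₁ = 0):
  k = 0: a₀ = 8; p₀/q₀ = 8/1; p₀² − 72·q₀² = 64 − 72 = -8.
  k = 1: m = 8, d = 8, a = ⌊(8 + 8)/8⌋ = 2; p/q = (2·8 + 1)/(2·1 + 0) = 17/2; p² − 72·q² = 289 − 288 = 1.
  The first convergent with p² − 72·q² = 1 gives the fundamental solution (x₁, y₁) = (17, 2).
Step 2: Apply the recurrence (x_{n+1}, y_{n+1}) = (x₁x_n + 72y₁y_n, x₁y_n + y₁x_n) repeatedly.
  From (x_1, y_1) = (17, 2): x_2 = 17·17 + 72·2·2 = 577; y_2 = 17·2 + 2·17 = 68.
  From (x_2, y_2) = (577, 68): x_3 = 17·577 + 72·2·68 = 19601; y_3 = 17·68 + 2·577 = 2310.
  From (x_3, y_3) = (19601, 2310): x_4 = 17·19601 + 72·2·2310 = 665857; y_4 = 17·2310 + 2·19601 = 78472.
  From (x_4, y_4) = (665857, 78472): x_5 = 17·665857 + 72·2·78472 = 22619537; y_5 = 17·78472 + 2·665857 = 2665738.
  From (x_5, y_5) = (22619537, 2665738): x_6 = 17·22619537 + 72·2·2665738 = 768398401; y_6 = 17·2665738 + 2·22619537 = 90556620.
  From (x_6, y_6) = (768398401, 90556620): x_7 = 17·768398401 + 72·2·90556620 = 26102926097; y_7 = 17·90556620 + 2·768398401 = 3076259342.
Step 3: Verify x_7² - 72·y_7² = 681362750825443653409 - 681362750825443653408 = 1 (should be 1). ✓

(x_1, y_1) = (17, 2); (x_7, y_7) = (26102926097, 3076259342).


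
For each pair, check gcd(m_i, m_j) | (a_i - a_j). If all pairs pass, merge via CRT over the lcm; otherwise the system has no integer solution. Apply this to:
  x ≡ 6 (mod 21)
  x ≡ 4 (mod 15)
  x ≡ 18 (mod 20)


Moduli 21, 15, 20 are not pairwise coprime, so CRT works modulo lcm(m_i) when all pairwise compatibility conditions hold.
Pairwise compatibility: gcd(m_i, m_j) must divide a_i - a_j for every pair.
Merge one congruence at a time:
  Start: x ≡ 6 (mod 21).
  Combine with x ≡ 4 (mod 15): gcd(21, 15) = 3, and 4 - 6 = -2 is NOT divisible by 3.
    ⇒ system is inconsistent (no integer solution).

No solution (the system is inconsistent).


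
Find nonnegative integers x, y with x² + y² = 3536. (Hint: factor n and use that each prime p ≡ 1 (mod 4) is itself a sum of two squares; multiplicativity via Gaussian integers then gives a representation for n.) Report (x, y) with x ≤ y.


Step 1: Factor n = 3536 = 2^4 · 13 · 17.
Step 2: Check the mod-4 condition on each prime factor: 2 = 2 (special); 13 ≡ 1 (mod 4), exponent 1; 17 ≡ 1 (mod 4), exponent 1.
All primes ≡ 3 (mod 4) appear to even exponent (or don't appear), so by the two-squares theorem n IS expressible as a sum of two squares.
Step 3: Build a representation. Group n = k² · m with k = 4 and m = 13 · 17 = 221 (a product of primes ≡ 1 (mod 4)); a representation of m scales to one of n via (k·x)² + (k·y)² = k²(x² + y²). Each prime p ≡ 1 (mod 4) is itself a sum of two squares; find a² by testing p − a² for a perfect square:
  13: 13 − 1² = 12, 13 − 2² = 9 = 3² ⇒ 13 = 2² + 3².
  17: 17 − 1² = 16 = 4² ⇒ 17 = 1² + 4².
  Combine using the Brahmagupta–Fibonacci identity (a² + b²)(c² + d²) = (ac − bd)² + (ad + bc)² = (ac + bd)² + (ad − bc)²:
  13 · 17 = 221: from (2² + 3²)(1² + 4²), take (2·1 − 3·4, 2·4 + 3·1) = (2 − 12, 8 + 3) = (-10, 11); dropping signs (only squares matter) gives (10, 11); check 10² + 11² = 100 + 121 = 221 ✓.
  Scale by k = 4: (4·10, 4·11) = (40, 44).
Step 4: Order so x ≤ y and verify: 40² + 44² = 1600 + 1936 = 3536 = n. ✓

n = 3536 = 40² + 44² (one valid representation with x ≤ y).


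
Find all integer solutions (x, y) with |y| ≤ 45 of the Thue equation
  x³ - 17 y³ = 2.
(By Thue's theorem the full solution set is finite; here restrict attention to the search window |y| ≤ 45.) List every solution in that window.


The equation is x³ - 17y³ = 2. For fixed y, x³ = 17·y³ + 2, so a solution requires the RHS to be a perfect cube.
Strategy: iterate y from -45 to 45, compute RHS = 17·y³ + 2, and check whether it is a (positive or negative) perfect cube.
Check small values of y:
  y = 0: RHS = 2 is not a perfect cube.
  y = 1: RHS = 19 is not a perfect cube.
  y = -1: RHS = -15 is not a perfect cube.
  y = 2: RHS = 138 is not a perfect cube.
  y = -2: RHS = -134 is not a perfect cube.
  y = 3: RHS = 461 is not a perfect cube.
  y = -3: RHS = -457 is not a perfect cube.
Continuing the search up to |y| = 45 finds no solutions either.
No (x, y) in the scanned range satisfies the equation.

No integer solutions with |y| ≤ 45.


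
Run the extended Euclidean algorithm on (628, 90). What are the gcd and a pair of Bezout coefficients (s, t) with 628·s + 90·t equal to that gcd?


Euclidean algorithm on (628, 90) — divide until remainder is 0:
  628 = 6 · 90 + 88
  90 = 1 · 88 + 2
  88 = 44 · 2 + 0
gcd(628, 90) = 2.
Track Bezout coefficients alongside the remainders: start with r₀ = 628 = a·1 + b·0 (s = 1, t = 0) and r₁ = 90 = a·0 + b·1 (s = 0, t = 1); each new remainder r_{k+1} = r_{k-1} − q_k·r_k inherits s_{k+1} = s_{k-1} − q_k·s_k, t_{k+1} = t_{k-1} − q_k·t_k, so r_k = a·s_k + b·t_k at every step:
  q = 6: r = 88, s = 1 − 6·0 = 1, t = 0 − 6·1 = -6  (check: 628·1 + 90·(-6) = 88)
  q = 1: r = 2, s = 0 − 1·1 = -1, t = 1 − 1·(-6) = 7  (check: 628·(-1) + 90·7 = 2)
The row with r = 2 (the gcd) gives the Bezout coefficients s = -1, t = 7.
Result: 628 · (-1) + 90 · (7) = 2.

gcd(628, 90) = 2; s = -1, t = 7 (check: 628·(-1) + 90·7 = 2).


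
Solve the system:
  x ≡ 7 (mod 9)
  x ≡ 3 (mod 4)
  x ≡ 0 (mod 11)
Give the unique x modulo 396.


Moduli 9, 4, 11 are pairwise coprime; by CRT there is a unique solution modulo M = 9 · 4 · 11 = 396.
Solve pairwise, accumulating the modulus:
  Start with x ≡ 7 (mod 9).
  Combine with x ≡ 3 (mod 4): since gcd(9, 4) = 1, we get a unique residue mod 36.
    Write x = 7 + 9·t and substitute into x ≡ 3 (mod 4): 9·t ≡ 3 − 7 = -4 (mod 4).
    Reduce coefficients mod 4: 1·t ≡ 0 (mod 4).
    So t ≡ 0 (mod 4).
    Then x = 7 + 9·0 = 7, valid modulo lcm(9, 4) = 36: x ≡ 7 (mod 36).
  Combine with x ≡ 0 (mod 11): since gcd(36, 11) = 1, we get a unique residue mod 396.
    Write x = 7 + 36·t and substitute into x ≡ 0 (mod 11): 36·t ≡ 0 − 7 = -7 (mod 11).
    Reduce coefficients mod 11: 3·t ≡ 4 (mod 11).
    The inverse of 3 mod 11 is 4 (since 3·4 = 12 = 1·11 + 1), so t ≡ 4·4 = 16 ≡ 5 (mod 11).
    Then x = 7 + 36·5 = 187, valid modulo lcm(36, 11) = 396: x ≡ 187 (mod 396).
Verify: 187 mod 9 = 7 ✓, 187 mod 4 = 3 ✓, 187 mod 11 = 0 ✓.

x ≡ 187 (mod 396).
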